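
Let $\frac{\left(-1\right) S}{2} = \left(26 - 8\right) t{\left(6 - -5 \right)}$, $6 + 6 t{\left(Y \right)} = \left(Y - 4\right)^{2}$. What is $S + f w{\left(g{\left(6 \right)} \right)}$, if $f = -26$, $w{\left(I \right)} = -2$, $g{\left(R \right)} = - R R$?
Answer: $-206$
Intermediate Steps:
$g{\left(R \right)} = - R^{2}$
$t{\left(Y \right)} = -1 + \frac{\left(-4 + Y\right)^{2}}{6}$ ($t{\left(Y \right)} = -1 + \frac{\left(Y - 4\right)^{2}}{6} = -1 + \frac{\left(-4 + Y\right)^{2}}{6}$)
$S = -258$ ($S = - 2 \left(26 - 8\right) \left(-1 + \frac{\left(-4 + \left(6 - -5\right)\right)^{2}}{6}\right) = - 2 \cdot 18 \left(-1 + \frac{\left(-4 + \left(6 + 5\right)\right)^{2}}{6}\right) = - 2 \cdot 18 \left(-1 + \frac{\left(-4 + 11\right)^{2}}{6}\right) = - 2 \cdot 18 \left(-1 + \frac{7^{2}}{6}\right) = - 2 \cdot 18 \left(-1 + \frac{1}{6} \cdot 49\right) = - 2 \cdot 18 \left(-1 + \frac{49}{6}\right) = - 2 \cdot 18 \cdot \frac{43}{6} = \left(-2\right) 129 = -258$)
$S + f w{\left(g{\left(6 \right)} \right)} = -258 - -52 = -258 + 52 = -206$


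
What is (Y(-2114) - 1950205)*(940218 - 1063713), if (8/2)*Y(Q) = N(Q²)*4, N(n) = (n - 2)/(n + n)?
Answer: 1076315252265302085/4468996 ≈ 2.4084e+11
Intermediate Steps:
N(n) = (-2 + n)/(2*n) (N(n) = (-2 + n)/((2*n)) = (-2 + n)*(1/(2*n)) = (-2 + n)/(2*n))
Y(Q) = (-2 + Q²)/(2*Q²) (Y(Q) = (((-2 + Q²)/(2*(Q²)))*4)/4 = (((-2 + Q²)/(2*Q²))*4)/4 = (2*(-2 + Q²)/Q²)/4 = (-2 + Q²)/(2*Q²))
(Y(-2114) - 1950205)*(940218 - 1063713) = ((½ - 1/(-2114)²) - 1950205)*(940218 - 1063713) = ((½ - 1*1/4468996) - 1950205)*(-123495) = ((½ - 1/4468996) - 1950205)*(-123495) = (2234497/4468996 - 1950205)*(-123495) = -8715456109683/4468996*(-123495) = 1076315252265302085/4468996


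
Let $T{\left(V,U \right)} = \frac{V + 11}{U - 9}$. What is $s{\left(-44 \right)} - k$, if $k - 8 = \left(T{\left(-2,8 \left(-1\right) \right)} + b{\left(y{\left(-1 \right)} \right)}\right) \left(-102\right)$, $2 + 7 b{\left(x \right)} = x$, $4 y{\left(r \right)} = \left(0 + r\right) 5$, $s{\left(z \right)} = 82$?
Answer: $- \frac{383}{14} \approx -27.357$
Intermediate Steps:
$y{\left(r \right)} = \frac{5 r}{4}$ ($y{\left(r \right)} = \frac{\left(0 + r\right) 5}{4} = \frac{r 5}{4} = \frac{5 r}{4}$)
$b{\left(x \right)} = - \frac{2}{7} + \frac{x}{7}$
$T{\left(V,U \right)} = \frac{11 + V}{-9 + U}$
$k = \frac{1531}{14}$ ($k = 8 + \left(\frac{11 - 2}{-9 + 8 \left(-1\right)} - \left(\frac{2}{7} - \frac{\frac{5}{4} \left(-1\right)}{7}\right)\right) \left(-102\right) = 8 + \left(\frac{1}{-9 - 8} \cdot 9 + \left(- \frac{2}{7} + \frac{1}{7} \left(- \frac{5}{4}\right)\right)\right) \left(-102\right) = 8 + \left(\frac{1}{-17} \cdot 9 - \frac{13}{28}\right) \left(-102\right) = 8 + \left(\left(- \frac{1}{17}\right) 9 - \frac{13}{28}\right) \left(-102\right) = 8 + \left(- \frac{9}{17} - \frac{13}{28}\right) \left(-102\right) = 8 - - \frac{1419}{14} = 8 + \frac{1419}{14} = \frac{1531}{14} \approx 109.36$)
$s{\left(-44 \right)} - k = 82 - \frac{1531}{14} = - \frac{383}{14}$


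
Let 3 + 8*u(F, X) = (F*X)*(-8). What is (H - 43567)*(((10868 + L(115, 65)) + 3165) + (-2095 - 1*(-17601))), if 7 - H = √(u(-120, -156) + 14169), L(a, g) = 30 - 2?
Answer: -1287938520 - 29567*I*√72822/4 ≈ -1.2879e+9 - 1.9947e+6*I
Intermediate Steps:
u(F, X) = -3/8 - F*X (u(F, X) = -3/8 + ((F*X)*(-8))/8 = -3/8 + (-8*F*X)/8 = -3/8 - F*X)
L(a, g) = 28
H = 7 - I*√72822/4 (H = 7 - √((-3/8 - 1*(-120)*(-156)) + 14169) = 7 - √((-3/8 - 18720) + 14169) = 7 - √(-149763/8 + 14169) = 7 - √(-36411/8) = 7 - I*√72822/4 ≈ 7.0 - 67.464*I)
(H - 43567)*(((10868 + L(115, 65)) + 3165) + (-2095 - 1*(-17601))) = ((7 - I*√72822/4) - 43567)*(((10868 + 28) + 3165) + (-2095 - 1*(-17601))) = (-43560 - I*√72822/4)*((10896 + 3165) + (-2095 + 17601)) = (-43560 - I*√72822/4)*(14061 + 15506) = (-43560 - I*√72822/4)*29567 = -1287938520 - 29567*I*√72822/4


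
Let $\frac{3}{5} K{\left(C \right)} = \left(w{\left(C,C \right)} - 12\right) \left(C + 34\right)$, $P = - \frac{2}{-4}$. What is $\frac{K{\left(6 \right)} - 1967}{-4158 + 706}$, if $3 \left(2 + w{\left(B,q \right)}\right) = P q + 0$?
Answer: $\frac{8501}{10356} \approx 0.82088$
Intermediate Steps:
$P = \frac{1}{2}$ ($P = \left(-2\right) \left(- \frac{1}{4}\right) = \frac{1}{2} \approx 0.5$)
$w{\left(B,q \right)} = -2 + \frac{q}{6}$ ($w{\left(B,q \right)} = -2 + \frac{\frac{q}{2} + 0}{3} = -2 + \frac{\frac{1}{2} q}{3} = -2 + \frac{q}{6}$)
$K{\left(C \right)} = \frac{5 \left(-14 + \frac{C}{6}\right) \left(34 + C\right)}{3}$ ($K{\left(C \right)} = \frac{5 \left(\left(-2 + \frac{C}{6}\right) - 12\right) \left(C + 34\right)}{3} = \frac{5 \left(-14 + \frac{C}{6}\right) \left(34 + C\right)}{3}$)
$\frac{K{\left(6 \right)} - 1967}{-4158 + 706} = \frac{\left(- \frac{2380}{3} - \frac{250}{3} + \frac{5 \cdot 6^{2}}{18}\right) - 1967}{-4158 + 706} = \frac{\left(- \frac{2380}{3} - \frac{250}{3} + \frac{5}{18} \cdot 36\right) - 1967}{-3452} = \left(\left(- \frac{2380}{3} - \frac{250}{3} + 10\right) - 1967\right) \left(- \frac{1}{3452}\right) = \left(- \frac{2600}{3} - 1967\right) \left(- \frac{1}{3452}\right) = \left(- \frac{8501}{3}\right) \left(- \frac{1}{3452}\right) = \frac{8501}{10356}$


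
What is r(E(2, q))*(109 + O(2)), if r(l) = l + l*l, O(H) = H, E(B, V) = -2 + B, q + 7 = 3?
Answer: 0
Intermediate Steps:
q = -4 (q = -7 + 3 = -4)
r(l) = l + l**2
r(E(2, q))*(109 + O(2)) = ((-2 + 2)*(1 + (-2 + 2)))*(109 + 2) = (0*(1 + 0))*111 = (0*1)*111 = 0*111 = 0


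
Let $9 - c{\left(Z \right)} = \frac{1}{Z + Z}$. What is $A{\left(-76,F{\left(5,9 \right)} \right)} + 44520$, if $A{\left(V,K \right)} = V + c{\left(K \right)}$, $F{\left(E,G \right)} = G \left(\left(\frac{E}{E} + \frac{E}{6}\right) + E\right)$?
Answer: $\frac{5467718}{123} \approx 44453.0$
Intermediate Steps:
$c{\left(Z \right)} = 9 - \frac{1}{2 Z}$ ($c{\left(Z \right)} = 9 - \frac{1}{Z + Z} = 9 - \frac{1}{2 Z}$)
$F{\left(E,G \right)} = G \left(1 + \frac{7 E}{6}\right)$ ($F{\left(E,G \right)} = G \left(\left(1 + E \frac{1}{6}\right) + E\right) = G \left(\left(1 + \frac{E}{6}\right) + E\right) = G \left(1 + \frac{7 E}{6}\right)$)
$A{\left(V,K \right)} = 9 + V - \frac{1}{2 K}$ ($A{\left(V,K \right)} = V + \left(9 - \frac{1}{2 K}\right) = 9 + V - \frac{1}{2 K}$)
$A{\left(-76,F{\left(5,9 \right)} \right)} + 44520 = \left(9 - 76 - \frac{1}{2 \cdot \frac{1}{6} \cdot 9 \left(6 + 7 \cdot 5\right)}\right) + 44520 = \left(9 - 76 - \frac{1}{2 \cdot \frac{1}{6} \cdot 9 \left(6 + 35\right)}\right) + 44520 = \left(9 - 76 - \frac{1}{2 \cdot \frac{1}{6} \cdot 9 \cdot 41}\right) + 44520 = \left(9 - 76 - \frac{1}{2 \cdot \frac{123}{2}}\right) + 44520 = \left(9 - 76 - \frac{1}{123}\right) + 44520 = - \frac{8242}{123} + 44520 = \frac{5467718}{123}$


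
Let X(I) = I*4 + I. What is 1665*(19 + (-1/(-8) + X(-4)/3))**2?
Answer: 16539185/64 ≈ 2.5842e+5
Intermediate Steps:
X(I) = 5*I (X(I) = 4*I + I = 5*I)
1665*(19 + (-1/(-8) + X(-4)/3))**2 = 1665*(19 + (-1/(-8) + (5*(-4))/3))**2 = 1665*(19 + (-1*(-1/8) - 20*1/3))**2 = 1665*(19 + (1/8 - 20/3))**2 = 1665*(19 - 157/24)**2 = 1665*(299/24)**2 = 1665*(89401/576) = 16539185/64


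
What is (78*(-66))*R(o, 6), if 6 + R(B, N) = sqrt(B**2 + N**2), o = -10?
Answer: 30888 - 10296*sqrt(34) ≈ -29147.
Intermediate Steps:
R(B, N) = -6 + sqrt(B**2 + N**2)
(78*(-66))*R(o, 6) = (78*(-66))*(-6 + sqrt((-10)**2 + 6**2)) = -5148*(-6 + sqrt(100 + 36)) = -5148*(-6 + sqrt(136)) = -5148*(-6 + 2*sqrt(34)) = 30888 - 10296*sqrt(34)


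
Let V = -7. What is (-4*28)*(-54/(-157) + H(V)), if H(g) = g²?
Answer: -867664/157 ≈ -5526.5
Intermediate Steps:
(-4*28)*(-54/(-157) + H(V)) = (-4*28)*(-54/(-157) + (-7)²) = -112*(-54*(-1/157) + 49) = -112*(54/157 + 49) = -112*7747/157 = -867664/157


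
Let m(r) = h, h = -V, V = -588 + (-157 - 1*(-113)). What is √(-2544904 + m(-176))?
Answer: 4*I*√159017 ≈ 1595.1*I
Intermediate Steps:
V = -632 (V = -588 + (-157 + 113) = -588 - 44 = -632)
h = 632 (h = -1*(-632) = 632)
m(r) = 632
√(-2544904 + m(-176)) = √(-2544904 + 632) = √(-2544272) = 4*I*√159017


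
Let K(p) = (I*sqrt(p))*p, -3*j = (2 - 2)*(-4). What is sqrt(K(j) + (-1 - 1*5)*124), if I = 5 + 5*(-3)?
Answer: 2*I*sqrt(186) ≈ 27.276*I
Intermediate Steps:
I = -10 (I = 5 - 15 = -10)
j = 0 (j = -(2 - 2)*(-4)/3 = -0*(-4) = -1/3*0 = 0)
K(p) = -10*p**(3/2) (K(p) = (-10*sqrt(p))*p = -10*p**(3/2))
sqrt(K(j) + (-1 - 1*5)*124) = sqrt(-10*0**(3/2) + (-1 - 1*5)*124) = sqrt(-10*0 + (-1 - 5)*124) = sqrt(0 - 6*124) = sqrt(0 - 744) = sqrt(-744) = 2*I*sqrt(186)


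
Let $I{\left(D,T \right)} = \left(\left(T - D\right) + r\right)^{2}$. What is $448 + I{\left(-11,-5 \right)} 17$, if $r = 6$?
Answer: $2896$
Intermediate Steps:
$I{\left(D,T \right)} = \left(6 + T - D\right)^{2}$ ($I{\left(D,T \right)} = \left(\left(T - D\right) + 6\right)^{2} = \left(6 + T - D\right)^{2}$)
$448 + I{\left(-11,-5 \right)} 17 = 448 + \left(6 - 5 - -11\right)^{2} \cdot 17 = 448 + \left(6 - 5 + 11\right)^{2} \cdot 17 = 448 + 12^{2} \cdot 17 = 448 + 144 \cdot 17 = 448 + 2448 = 2896$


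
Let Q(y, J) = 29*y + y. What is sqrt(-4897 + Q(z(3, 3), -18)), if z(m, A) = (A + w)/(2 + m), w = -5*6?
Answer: I*sqrt(5059) ≈ 71.127*I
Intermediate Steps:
w = -30
z(m, A) = (-30 + A)/(2 + m) (z(m, A) = (A - 30)/(2 + m) = (-30 + A)/(2 + m))
Q(y, J) = 30*y
sqrt(-4897 + Q(z(3, 3), -18)) = sqrt(-4897 + 30*((-30 + 3)/(2 + 3))) = sqrt(-4897 + 30*(-27/5)) = sqrt(-4897 - 162) = sqrt(-5059) = I*sqrt(5059)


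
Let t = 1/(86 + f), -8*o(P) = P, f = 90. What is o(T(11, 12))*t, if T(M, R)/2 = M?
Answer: -1/64 ≈ -0.015625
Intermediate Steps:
T(M, R) = 2*M
o(P) = -P/8
t = 1/176 (t = 1/(86 + 90) = 1/176 ≈ 0.0056818)
o(T(11, 12))*t = -11/4*(1/176) = -⅛*22*(1/176) = -11/4*1/176 = -1/64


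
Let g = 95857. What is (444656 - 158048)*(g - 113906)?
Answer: -5172987792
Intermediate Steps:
(444656 - 158048)*(g - 113906) = (444656 - 158048)*(95857 - 113906) = 286608*(-18049) = -5172987792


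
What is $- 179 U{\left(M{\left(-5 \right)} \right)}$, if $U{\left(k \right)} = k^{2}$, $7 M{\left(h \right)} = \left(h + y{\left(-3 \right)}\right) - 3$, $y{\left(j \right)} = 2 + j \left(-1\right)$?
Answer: $- \frac{1611}{49} \approx -32.878$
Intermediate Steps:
$y{\left(j \right)} = 2 - j$
$M{\left(h \right)} = \frac{2}{7} + \frac{h}{7}$ ($M{\left(h \right)} = \frac{\left(h + \left(2 - -3\right)\right) - 3}{7} = \frac{\left(h + \left(2 + 3\right)\right) - 3}{7} = \frac{\left(h + 5\right) - 3}{7} = \frac{\left(5 + h\right) - 3}{7} = \frac{2 + h}{7} = \frac{2}{7} + \frac{h}{7}$)
$- 179 U{\left(M{\left(-5 \right)} \right)} = - 179 \left(\frac{2}{7} + \frac{1}{7} \left(-5\right)\right)^{2} = - 179 \left(\frac{2}{7} - \frac{5}{7}\right)^{2} = - 179 \left(- \frac{3}{7}\right)^{2} = \left(-179\right) \frac{9}{49} = - \frac{1611}{49}$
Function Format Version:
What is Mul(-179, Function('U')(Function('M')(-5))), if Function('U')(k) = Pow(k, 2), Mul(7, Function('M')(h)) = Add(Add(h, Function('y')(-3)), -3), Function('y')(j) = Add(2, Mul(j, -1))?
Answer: Rational(-1611, 49) ≈ -32.878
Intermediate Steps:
Function('y')(j) = Add(2, Mul(-1, j))
Function('M')(h) = Add(Rational(2, 7), Mul(Rational(1, 7), h)) (Function('M')(h) = Mul(Rational(1, 7), Add(Add(h, Add(2, Mul(-1, -3))), -3)) = Mul(Rational(1, 7), Add(Add(h, Add(2, 3)), -3)) = Mul(Rational(1, 7), Add(Add(h, 5), -3)) = Mul(Rational(1, 7), Add(Add(5, h), -3)) = Mul(Rational(1, 7), Add(2, h)) = Add(Rational(2, 7), Mul(Rational(1, 7), h)))
Mul(-179, Function('U')(Function('M')(-5))) = Mul(-179, Pow(Add(Rational(2, 7), Mul(Rational(1, 7), -5)), 2)) = Mul(-179, Pow(Add(Rational(2, 7), Rational(-5, 7)), 2)) = Mul(-179, Pow(Rational(-3, 7), 2)) = Mul(-179, Rational(9, 49)) = Rational(-1611, 49)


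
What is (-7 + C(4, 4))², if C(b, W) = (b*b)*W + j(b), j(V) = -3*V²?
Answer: 81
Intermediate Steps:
C(b, W) = -3*b² + W*b² (C(b, W) = (b*b)*W - 3*b² = b²*W - 3*b² = W*b² - 3*b² = -3*b² + W*b²)
(-7 + C(4, 4))² = (-7 + 4²*(-3 + 4))² = (-7 + 16*1)² = (-7 + 16)² = 9² = 81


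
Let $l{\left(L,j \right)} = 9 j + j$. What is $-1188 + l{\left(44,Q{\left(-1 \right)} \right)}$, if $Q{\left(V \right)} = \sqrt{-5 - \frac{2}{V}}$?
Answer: $-1188 + 10 i \sqrt{3} \approx -1188.0 + 17.32 i$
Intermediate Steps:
$l{\left(L,j \right)} = 10 j$
$-1188 + l{\left(44,Q{\left(-1 \right)} \right)} = -1188 + 10 \sqrt{-5 - \frac{2}{-1}} = -1188 + 10 \sqrt{-5 - -2} = -1188 + 10 \sqrt{-5 + 2} = -1188 + 10 \sqrt{-3} = -1188 + 10 i \sqrt{3}$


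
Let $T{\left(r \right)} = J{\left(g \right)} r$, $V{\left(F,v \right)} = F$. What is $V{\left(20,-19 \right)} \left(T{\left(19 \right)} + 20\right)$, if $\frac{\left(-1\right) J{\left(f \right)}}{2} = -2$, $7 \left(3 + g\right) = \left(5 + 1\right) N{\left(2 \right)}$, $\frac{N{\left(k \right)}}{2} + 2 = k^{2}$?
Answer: $1920$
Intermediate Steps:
$N{\left(k \right)} = -4 + 2 k^{2}$
$g = \frac{3}{7}$ ($g = -3 + \frac{\left(5 + 1\right) \left(-4 + 2 \cdot 2^{2}\right)}{7} = -3 + \frac{6 \left(-4 + 2 \cdot 4\right)}{7} = -3 + \frac{6 \left(-4 + 8\right)}{7} = -3 + \frac{6 \cdot 4}{7} = -3 + \frac{1}{7} \cdot 24 = -3 + \frac{24}{7} = \frac{3}{7} \approx 0.42857$)
$J{\left(f \right)} = 4$ ($J{\left(f \right)} = \left(-2\right) \left(-2\right) = 4$)
$T{\left(r \right)} = 4 r$
$V{\left(20,-19 \right)} \left(T{\left(19 \right)} + 20\right) = 20 \left(4 \cdot 19 + 20\right) = 20 \left(76 + 20\right) = 20 \cdot 96 = 1920$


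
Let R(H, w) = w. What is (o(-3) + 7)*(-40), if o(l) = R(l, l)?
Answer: -160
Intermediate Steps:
o(l) = l
(o(-3) + 7)*(-40) = (-3 + 7)*(-40) = 4*(-40) = -160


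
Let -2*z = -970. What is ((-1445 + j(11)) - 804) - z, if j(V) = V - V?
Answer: -2734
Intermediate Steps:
j(V) = 0
z = 485 (z = -½*(-970) = 485)
((-1445 + j(11)) - 804) - z = ((-1445 + 0) - 804) - 1*485 = (-1445 - 804) - 485 = -2249 - 485 = -2734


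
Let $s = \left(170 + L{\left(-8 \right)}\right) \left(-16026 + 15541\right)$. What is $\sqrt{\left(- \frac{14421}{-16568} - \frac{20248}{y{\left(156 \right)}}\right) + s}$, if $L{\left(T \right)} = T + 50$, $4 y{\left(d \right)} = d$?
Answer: $\frac{i \sqrt{29878826985930}}{17004} \approx 321.46 i$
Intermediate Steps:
$y{\left(d \right)} = \frac{d}{4}$
$L{\left(T \right)} = 50 + T$
$s = -102820$ ($s = \left(170 + \left(50 - 8\right)\right) \left(-16026 + 15541\right) = \left(170 + 42\right) \left(-485\right) = 212 \left(-485\right) = -102820$)
$\sqrt{\left(- \frac{14421}{-16568} - \frac{20248}{y{\left(156 \right)}}\right) + s} = \sqrt{\left(- \frac{14421}{-16568} - \frac{20248}{\frac{1}{4} \cdot 156}\right) - 102820} = \sqrt{\left(\left(-14421\right) \left(- \frac{1}{16568}\right) - \frac{20248}{39}\right) - 102820} = \sqrt{\left(\frac{759}{872} - \frac{20248}{39}\right) - 102820} = \sqrt{- \frac{17626655}{34008} - 102820} = \sqrt{- \frac{3514329215}{34008}} = \frac{i \sqrt{29878826985930}}{17004}$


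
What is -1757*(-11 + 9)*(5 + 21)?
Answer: 91364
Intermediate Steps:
-1757*(-11 + 9)*(5 + 21) = -(-3514)*26 = -1757*(-52) = 91364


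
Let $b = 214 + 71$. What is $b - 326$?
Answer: $-41$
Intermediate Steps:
$b = 285$
$b - 326 = 285 - 326 = -41$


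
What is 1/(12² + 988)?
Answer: 1/1132 ≈ 0.00088339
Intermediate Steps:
1/(12² + 988) = 1/(144 + 988) = 1/1132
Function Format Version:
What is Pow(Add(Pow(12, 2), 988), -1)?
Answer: Rational(1, 1132) ≈ 0.00088339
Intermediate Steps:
Pow(Add(Pow(12, 2), 988), -1) = Pow(Add(144, 988), -1) = Pow(1132, -1) = Rational(1, 1132)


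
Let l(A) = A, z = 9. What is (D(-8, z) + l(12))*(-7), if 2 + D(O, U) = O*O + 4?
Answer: -546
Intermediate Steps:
D(O, U) = 2 + O**2 (D(O, U) = -2 + (O*O + 4) = -2 + (O**2 + 4) = -2 + (4 + O**2) = 2 + O**2)
(D(-8, z) + l(12))*(-7) = ((2 + (-8)**2) + 12)*(-7) = ((2 + 64) + 12)*(-7) = (66 + 12)*(-7) = 78*(-7) = -546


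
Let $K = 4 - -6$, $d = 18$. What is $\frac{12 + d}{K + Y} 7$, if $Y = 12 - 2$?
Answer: $\frac{21}{2} \approx 10.5$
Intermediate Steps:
$Y = 10$
$K = 10$ ($K = 4 + 6 = 10$)
$\frac{12 + d}{K + Y} 7 = \frac{12 + 18}{10 + 10} \cdot 7 = \frac{30}{20} \cdot 7 = 30 \cdot \frac{1}{20} \cdot 7 = \frac{3}{2} \cdot 7 = \frac{21}{2}$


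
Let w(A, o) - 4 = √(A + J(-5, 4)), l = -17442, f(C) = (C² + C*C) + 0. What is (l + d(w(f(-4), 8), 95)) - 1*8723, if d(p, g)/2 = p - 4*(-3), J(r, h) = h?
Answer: -26121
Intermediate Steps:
f(C) = 2*C² (f(C) = (C² + C²) + 0 = 2*C² + 0 = 2*C²)
w(A, o) = 4 + √(4 + A) (w(A, o) = 4 + √(A + 4) = 4 + √(4 + A))
d(p, g) = 24 + 2*p (d(p, g) = 2*(p - 4*(-3)) = 2*(p + 12) = 2*(12 + p) = 24 + 2*p)
(l + d(w(f(-4), 8), 95)) - 1*8723 = (-17442 + (24 + 2*(4 + √(4 + 2*(-4)²)))) - 1*8723 = (-17442 + (24 + 2*(4 + √(4 + 2*16)))) - 8723 = (-17442 + (24 + 2*(4 + √(4 + 32)))) - 8723 = (-17442 + (24 + 2*(4 + √36))) - 8723 = (-17442 + (24 + 2*(4 + 6))) - 8723 = (-17442 + (24 + 2*10)) - 8723 = (-17442 + (24 + 20)) - 8723 = (-17442 + 44) - 8723 = -17398 - 8723 = -26121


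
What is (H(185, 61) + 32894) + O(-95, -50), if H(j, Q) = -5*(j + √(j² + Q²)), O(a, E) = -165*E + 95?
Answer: 40314 - 5*√37946 ≈ 39340.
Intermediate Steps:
O(a, E) = 95 - 165*E
H(j, Q) = -5*j - 5*√(Q² + j²) (H(j, Q) = -5*(j + √(Q² + j²)) = -5*j - 5*√(Q² + j²))
(H(185, 61) + 32894) + O(-95, -50) = ((-5*185 - 5*√(61² + 185²)) + 32894) + (95 - 165*(-50)) = ((-925 - 5*√(3721 + 34225)) + 32894) + (95 + 8250) = ((-925 - 5*√37946) + 32894) + 8345 = (31969 - 5*√37946) + 8345 = 40314 - 5*√37946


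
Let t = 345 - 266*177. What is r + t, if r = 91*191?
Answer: -29356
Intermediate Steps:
t = -46737 (t = 345 - 47082 = -46737)
r = 17381
r + t = 17381 - 46737 = -29356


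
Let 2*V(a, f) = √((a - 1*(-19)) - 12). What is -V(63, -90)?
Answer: -√70/2 ≈ -4.1833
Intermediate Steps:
V(a, f) = √(7 + a)/2 (V(a, f) = √((a - 1*(-19)) - 12)/2 = √((a + 19) - 12)/2 = √((19 + a) - 12)/2 = √(7 + a)/2)
-V(63, -90) = -√(7 + 63)/2 = -√70/2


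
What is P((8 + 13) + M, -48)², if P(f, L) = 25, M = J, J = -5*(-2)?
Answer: 625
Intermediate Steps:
J = 10
M = 10
P((8 + 13) + M, -48)² = 25² = 625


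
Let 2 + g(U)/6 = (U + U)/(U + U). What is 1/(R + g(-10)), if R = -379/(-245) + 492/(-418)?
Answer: -51205/288289 ≈ -0.17762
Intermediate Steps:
g(U) = -6 (g(U) = -12 + 6*((U + U)/(U + U)) = -12 + 6*((2*U)/((2*U))) = -12 + 6*((2*U)*(1/(2*U))) = -12 + 6*1 = -12 + 6 = -6)
R = 18941/51205 (R = -379*(-1/245) + 492*(-1/418) = 379/245 - 246/209 = 18941/51205 ≈ 0.36991)
1/(R + g(-10)) = 1/(18941/51205 - 6) = 1/(-288289/51205) = -51205/288289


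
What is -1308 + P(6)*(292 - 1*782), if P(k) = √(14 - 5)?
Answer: -2778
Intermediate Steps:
P(k) = 3 (P(k) = √9 = 3)
-1308 + P(6)*(292 - 1*782) = -1308 + 3*(292 - 1*782) = -1308 + 3*(292 - 782) = -1308 + 3*(-490) = -1308 - 1470 = -2778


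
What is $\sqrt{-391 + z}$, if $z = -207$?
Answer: $i \sqrt{598} \approx 24.454 i$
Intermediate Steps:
$\sqrt{-391 + z} = \sqrt{-391 - 207} = \sqrt{-598} = i \sqrt{598}$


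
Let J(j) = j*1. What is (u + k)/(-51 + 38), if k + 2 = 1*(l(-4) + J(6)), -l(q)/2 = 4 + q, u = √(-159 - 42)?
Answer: -4/13 - I*√201/13 ≈ -0.30769 - 1.0906*I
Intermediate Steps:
J(j) = j
u = I*√201 (u = √(-201) = I*√201 ≈ 14.177*I)
l(q) = -8 - 2*q (l(q) = -2*(4 + q) = -8 - 2*q)
k = 4 (k = -2 + 1*((-8 - 2*(-4)) + 6) = -2 + 1*((-8 + 8) + 6) = -2 + 1*(0 + 6) = -2 + 1*6 = -2 + 6 = 4)
(u + k)/(-51 + 38) = (I*√201 + 4)/(-51 + 38) = (4 + I*√201)/(-13) = (4 + I*√201)*(-1/13) = -4/13 - I*√201/13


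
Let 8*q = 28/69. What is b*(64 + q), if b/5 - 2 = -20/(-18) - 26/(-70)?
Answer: 9696383/8694 ≈ 1115.3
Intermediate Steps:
b = 1097/63 (b = 10 + 5*(-20/(-18) - 26/(-70)) = 10 + 5*(-20*(-1/18) - 26*(-1/70)) = 10 + 5*(10/9 + 13/35) = 10 + 5*(467/315) = 10 + 467/63 = 1097/63 ≈ 17.413)
q = 7/138 (q = (28/69)/8 = (28*(1/69))/8 = (⅛)*(28/69) = 7/138 ≈ 0.050725)
b*(64 + q) = 1097*(64 + 7/138)/63 = (1097/63)*(8839/138) = 9696383/8694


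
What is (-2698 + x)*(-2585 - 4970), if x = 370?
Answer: 17588040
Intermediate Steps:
(-2698 + x)*(-2585 - 4970) = (-2698 + 370)*(-2585 - 4970) = -2328*(-7555) = 17588040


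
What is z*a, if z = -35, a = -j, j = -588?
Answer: -20580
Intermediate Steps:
a = 588 (a = -1*(-588) = 588)
z*a = -35*588 = -20580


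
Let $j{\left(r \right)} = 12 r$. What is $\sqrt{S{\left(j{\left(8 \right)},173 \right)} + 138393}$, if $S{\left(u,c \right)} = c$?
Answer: $\sqrt{138566} \approx 372.24$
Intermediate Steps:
$\sqrt{S{\left(j{\left(8 \right)},173 \right)} + 138393} = \sqrt{173 + 138393} = \sqrt{138566}$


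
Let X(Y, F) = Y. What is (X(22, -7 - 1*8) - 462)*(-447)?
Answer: 196680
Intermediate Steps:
(X(22, -7 - 1*8) - 462)*(-447) = (22 - 462)*(-447) = -440*(-447) = 196680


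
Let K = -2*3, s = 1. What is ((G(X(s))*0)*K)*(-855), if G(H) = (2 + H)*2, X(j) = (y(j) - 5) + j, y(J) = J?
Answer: 0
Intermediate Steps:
K = -6
X(j) = -5 + 2*j (X(j) = (j - 5) + j = (-5 + j) + j = -5 + 2*j)
G(H) = 4 + 2*H
((G(X(s))*0)*K)*(-855) = (((4 + 2*(-5 + 2*1))*0)*(-6))*(-855) = (((4 + 2*(-5 + 2))*0)*(-6))*(-855) = (((4 + 2*(-3))*0)*(-6))*(-855) = (((4 - 6)*0)*(-6))*(-855) = (-2*0*(-6))*(-855) = (0*(-6))*(-855) = 0*(-855) = 0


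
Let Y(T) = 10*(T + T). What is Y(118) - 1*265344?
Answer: -262984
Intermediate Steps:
Y(T) = 20*T (Y(T) = 10*(2*T) = 20*T)
Y(118) - 1*265344 = 20*118 - 1*265344 = 2360 - 265344 = -262984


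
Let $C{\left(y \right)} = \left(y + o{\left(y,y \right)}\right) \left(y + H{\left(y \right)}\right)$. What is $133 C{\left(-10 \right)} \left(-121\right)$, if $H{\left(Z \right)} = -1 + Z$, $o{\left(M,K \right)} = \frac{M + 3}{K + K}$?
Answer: $- \frac{65224929}{20} \approx -3.2612 \cdot 10^{6}$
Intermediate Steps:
$o{\left(M,K \right)} = \frac{3 + M}{2 K}$
$C{\left(y \right)} = \left(-1 + 2 y\right) \left(y + \frac{3 + y}{2 y}\right)$ ($C{\left(y \right)} = \left(y + \frac{3 + y}{2 y}\right) \left(y + \left(-1 + y\right)\right) = \left(y + \frac{3 + y}{2 y}\right) \left(-1 + 2 y\right) = \left(-1 + 2 y\right) \left(y + \frac{3 + y}{2 y}\right)$)
$133 C{\left(-10 \right)} \left(-121\right) = 133 \frac{-3 + 4 \left(-10\right)^{3} + 5 \left(-10\right)}{2 \left(-10\right)} \left(-121\right) = 133 \cdot \frac{1}{2} \left(- \frac{1}{10}\right) \left(-3 + 4 \left(-1000\right) - 50\right) \left(-121\right) = 133 \cdot \frac{1}{2} \left(- \frac{1}{10}\right) \left(-3 - 4000 - 50\right) \left(-121\right) = 133 \cdot \frac{1}{2} \left(- \frac{1}{10}\right) \left(-4053\right) \left(-121\right) = 133 \cdot \frac{4053}{20} \left(-121\right) = \frac{539049}{20} \left(-121\right) = - \frac{65224929}{20}$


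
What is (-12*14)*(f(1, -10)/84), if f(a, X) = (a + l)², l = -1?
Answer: 0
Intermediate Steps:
f(a, X) = (-1 + a)² (f(a, X) = (a - 1)² = (-1 + a)²)
(-12*14)*(f(1, -10)/84) = (-12*14)*((-1 + 1)²/84) = -168*0²/84 = -0/84 = -168*0 = 0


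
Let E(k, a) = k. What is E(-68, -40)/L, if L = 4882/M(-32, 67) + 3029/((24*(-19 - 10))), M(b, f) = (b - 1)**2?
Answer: -17180064/33097 ≈ -519.08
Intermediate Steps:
M(b, f) = (-1 + b)**2
L = 33097/252648 (L = 4882/((-1 - 32)**2) + 3029/((24*(-19 - 10))) = 4882/((-33)**2) + 3029/((24*(-29))) = 4882/1089 + 3029/(-696) = 4882*(1/1089) + 3029*(-1/696) = 4882/1089 - 3029/696 = 33097/252648 ≈ 0.13100)
E(-68, -40)/L = -68/33097/252648 = -68*252648/33097 = -17180064/33097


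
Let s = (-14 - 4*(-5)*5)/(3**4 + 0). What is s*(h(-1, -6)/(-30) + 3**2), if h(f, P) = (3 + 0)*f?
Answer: 3913/405 ≈ 9.6617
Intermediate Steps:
h(f, P) = 3*f
s = 86/81 (s = (-14 + 20*5)/(81 + 0) = (-14 + 100)/81 = 86*(1/81) = 86/81 ≈ 1.0617)
s*(h(-1, -6)/(-30) + 3**2) = 86*((3*(-1))/(-30) + 3**2)/81 = 86*(-3*(-1/30) + 9)/81 = 86*(1/10 + 9)/81 = (86/81)*(91/10) = 3913/405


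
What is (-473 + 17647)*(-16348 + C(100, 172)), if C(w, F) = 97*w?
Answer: -114172752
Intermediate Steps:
(-473 + 17647)*(-16348 + C(100, 172)) = (-473 + 17647)*(-16348 + 97*100) = 17174*(-16348 + 9700) = 17174*(-6648) = -114172752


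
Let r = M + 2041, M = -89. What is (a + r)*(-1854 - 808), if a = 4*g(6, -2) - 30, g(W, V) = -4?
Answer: -5073772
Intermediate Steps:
r = 1952 (r = -89 + 2041 = 1952)
a = -46 (a = 4*(-4) - 30 = -16 - 30 = -46)
(a + r)*(-1854 - 808) = (-46 + 1952)*(-1854 - 808) = 1906*(-2662) = -5073772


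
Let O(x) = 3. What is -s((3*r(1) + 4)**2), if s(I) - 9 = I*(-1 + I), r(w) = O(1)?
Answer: -28401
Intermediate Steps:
r(w) = 3
s(I) = 9 + I*(-1 + I)
-s((3*r(1) + 4)**2) = -(9 + ((3*3 + 4)**2)**2 - (3*3 + 4)**2) = -(9 + ((9 + 4)**2)**2 - (9 + 4)**2) = -(9 + (13**2)**2 - 1*13**2) = -(9 + 169**2 - 1*169) = -(9 + 28561 - 169) = -1*28401 = -28401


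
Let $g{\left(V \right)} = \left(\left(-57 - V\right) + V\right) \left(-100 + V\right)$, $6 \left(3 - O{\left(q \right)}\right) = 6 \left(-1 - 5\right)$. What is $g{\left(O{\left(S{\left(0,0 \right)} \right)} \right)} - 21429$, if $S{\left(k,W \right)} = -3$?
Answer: $-16242$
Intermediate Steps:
$O{\left(q \right)} = 9$ ($O{\left(q \right)} = 3 - \frac{6 \left(-1 - 5\right)}{6} = 3 - \frac{6 \left(-6\right)}{6} = 3 - -6 = 3 + 6 = 9$)
$g{\left(V \right)} = 5700 - 57 V$ ($g{\left(V \right)} = - 57 \left(-100 + V\right) = 5700 - 57 V$)
$g{\left(O{\left(S{\left(0,0 \right)} \right)} \right)} - 21429 = \left(5700 - 513\right) - 21429 = 5187 - 21429 = -16242$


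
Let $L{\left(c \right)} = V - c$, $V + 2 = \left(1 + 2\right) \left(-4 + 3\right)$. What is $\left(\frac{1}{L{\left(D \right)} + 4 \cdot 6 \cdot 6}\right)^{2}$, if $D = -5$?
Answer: $\frac{1}{20736} \approx 4.8225 \cdot 10^{-5}$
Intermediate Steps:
$V = -5$ ($V = -2 + \left(1 + 2\right) \left(-4 + 3\right) = -2 + 3 \left(-1\right) = -2 - 3 = -5$)
$L{\left(c \right)} = -5 - c$
$\left(\frac{1}{L{\left(D \right)} + 4 \cdot 6 \cdot 6}\right)^{2} = \left(\frac{1}{\left(-5 - -5\right) + 4 \cdot 6 \cdot 6}\right)^{2} = \left(\frac{1}{\left(-5 + 5\right) + 24 \cdot 6}\right)^{2} = \left(\frac{1}{0 + 144}\right)^{2} = \left(\frac{1}{144}\right)^{2} = \frac{1}{20736}$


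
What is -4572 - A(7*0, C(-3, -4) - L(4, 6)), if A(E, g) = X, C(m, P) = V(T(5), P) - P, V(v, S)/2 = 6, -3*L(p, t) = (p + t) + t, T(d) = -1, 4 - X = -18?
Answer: -4594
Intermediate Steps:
X = 22 (X = 4 - 1*(-18) = 4 + 18 = 22)
L(p, t) = -2*t/3 - p/3 (L(p, t) = -((p + t) + t)/3 = -(p + 2*t)/3 = -2*t/3 - p/3)
V(v, S) = 12 (V(v, S) = 2*6 = 12)
C(m, P) = 12 - P
A(E, g) = 22
-4572 - A(7*0, C(-3, -4) - L(4, 6)) = -4572 - 1*22 = -4572 - 22 = -4594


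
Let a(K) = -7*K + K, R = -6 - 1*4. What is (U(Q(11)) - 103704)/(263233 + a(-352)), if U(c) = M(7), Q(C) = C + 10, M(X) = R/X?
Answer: -725938/1857415 ≈ -0.39083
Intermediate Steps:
R = -10 (R = -6 - 4 = -10)
a(K) = -6*K
M(X) = -10/X
Q(C) = 10 + C
U(c) = -10/7
(U(Q(11)) - 103704)/(263233 + a(-352)) = (-10/7 - 103704)/(263233 - 6*(-352)) = -725938/(7*(263233 + 2112)) = -725938/7/265345 = -725938/7*1/265345 = -725938/1857415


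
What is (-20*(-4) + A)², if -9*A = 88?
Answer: 399424/81 ≈ 4931.2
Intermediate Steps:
A = -88/9 (A = -⅑*88 = -88/9 ≈ -9.7778)
(-20*(-4) + A)² = (-20*(-4) - 88/9)² = (80 - 88/9)² = (632/9)² = 399424/81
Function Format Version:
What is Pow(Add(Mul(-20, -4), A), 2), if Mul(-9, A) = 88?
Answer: Rational(399424, 81) ≈ 4931.2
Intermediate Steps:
A = Rational(-88, 9) (A = Mul(Rational(-1, 9), 88) = Rational(-88, 9) ≈ -9.7778)
Pow(Add(Mul(-20, -4), A), 2) = Pow(Add(Mul(-20, -4), Rational(-88, 9)), 2) = Pow(Add(80, Rational(-88, 9)), 2) = Pow(Rational(632, 9), 2) = Rational(399424, 81)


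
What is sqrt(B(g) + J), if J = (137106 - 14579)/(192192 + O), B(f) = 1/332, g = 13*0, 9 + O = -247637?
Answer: 47*I*sqrt(21160830495)/4602682 ≈ 1.4854*I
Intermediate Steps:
O = -247646 (O = -9 - 247637 = -247646)
g = 0
B(f) = 1/332
J = -122527/55454 (J = (137106 - 14579)/(192192 - 247646) = 122527/(-55454) = 122527*(-1/55454) = -122527/55454 ≈ -2.2095)
sqrt(B(g) + J) = sqrt(1/332 - 122527/55454) = sqrt(-20311755/9205364) = 47*I*sqrt(21160830495)/4602682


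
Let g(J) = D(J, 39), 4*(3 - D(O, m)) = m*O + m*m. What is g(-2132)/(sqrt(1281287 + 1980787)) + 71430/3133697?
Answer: 71430/3133697 + 27213*sqrt(3262074)/4349432 ≈ 11.323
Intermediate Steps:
D(O, m) = 3 - m**2/4 - O*m/4 (D(O, m) = 3 - (m*O + m*m)/4 = 3 - (O*m + m**2)/4 = 3 - (m**2 + O*m)/4 = 3 + (-m**2/4 - O*m/4) = 3 - m**2/4 - O*m/4)
g(J) = -1509/4 - 39*J/4 (g(J) = 3 - 1/4*39**2 - 1/4*J*39 = 3 - 1/4*1521 - 39*J/4 = 3 - 1521/4 - 39*J/4 = -1509/4 - 39*J/4)
g(-2132)/(sqrt(1281287 + 1980787)) + 71430/3133697 = (-1509/4 - 39/4*(-2132))/(sqrt(1281287 + 1980787)) + 71430/3133697 = (-1509/4 + 20787)/(sqrt(3262074)) + 71430*(1/3133697) = 81639*(sqrt(3262074)/3262074)/4 + 71430/3133697 = 27213*sqrt(3262074)/4349432 + 71430/3133697 = 71430/3133697 + 27213*sqrt(3262074)/4349432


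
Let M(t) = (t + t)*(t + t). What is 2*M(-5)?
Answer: 200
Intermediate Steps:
M(t) = 4*t² (M(t) = (2*t)*(2*t) = 4*t²)
2*M(-5) = 2*(4*(-5)²) = 2*(4*25) = 2*100 = 200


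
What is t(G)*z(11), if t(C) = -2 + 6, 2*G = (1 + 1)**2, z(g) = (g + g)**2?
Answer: 1936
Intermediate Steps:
z(g) = 4*g**2 (z(g) = (2*g)**2 = 4*g**2)
G = 2 (G = (1 + 1)**2/2 = (1/2)*2**2 = (1/2)*4 = 2)
t(C) = 4
t(G)*z(11) = 4*(4*11**2) = 4*(4*121) = 4*484 = 1936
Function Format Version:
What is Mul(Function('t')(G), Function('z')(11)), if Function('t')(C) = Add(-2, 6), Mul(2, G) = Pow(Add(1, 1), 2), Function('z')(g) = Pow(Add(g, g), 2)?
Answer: 1936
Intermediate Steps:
Function('z')(g) = Mul(4, Pow(g, 2)) (Function('z')(g) = Pow(Mul(2, g), 2) = Mul(4, Pow(g, 2)))
G = 2 (G = Mul(Rational(1, 2), Pow(Add(1, 1), 2)) = Mul(Rational(1, 2), Pow(2, 2)) = Mul(Rational(1, 2), 4) = 2)
Function('t')(C) = 4
Mul(Function('t')(G), Function('z')(11)) = Mul(4, Mul(4, Pow(11, 2))) = Mul(4, Mul(4, 121)) = Mul(4, 484) = 1936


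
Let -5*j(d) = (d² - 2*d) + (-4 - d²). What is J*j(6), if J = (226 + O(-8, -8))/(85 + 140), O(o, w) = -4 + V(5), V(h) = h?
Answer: 3632/1125 ≈ 3.2284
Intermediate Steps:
O(o, w) = 1 (O(o, w) = -4 + 5 = 1)
J = 227/225 (J = (226 + 1)/(85 + 140) = 227/225 ≈ 1.0089)
j(d) = ⅘ + 2*d/5 (j(d) = -((d² - 2*d) + (-4 - d²))/5 = -(-4 - 2*d)/5 = ⅘ + 2*d/5)
J*j(6) = 227*(⅘ + (⅖)*6)/225 = 227*(⅘ + 12/5)/225 = (227/225)*(16/5) = 3632/1125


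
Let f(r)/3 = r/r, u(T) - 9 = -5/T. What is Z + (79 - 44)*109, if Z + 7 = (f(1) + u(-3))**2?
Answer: 35953/9 ≈ 3994.8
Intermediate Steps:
u(T) = 9 - 5/T
f(r) = 3 (f(r) = 3*(r/r) = 3*1 = 3)
Z = 1618/9 (Z = -7 + (3 + (9 - 5/(-3)))**2 = -7 + (3 + (9 - 5*(-1/3)))**2 = -7 + (3 + (9 + 5/3))**2 = -7 + (3 + 32/3)**2 = -7 + (41/3)**2 = -7 + 1681/9 = 1618/9 ≈ 179.78)
Z + (79 - 44)*109 = 1618/9 + (79 - 44)*109 = 1618/9 + 35*109 = 1618/9 + 3815 = 35953/9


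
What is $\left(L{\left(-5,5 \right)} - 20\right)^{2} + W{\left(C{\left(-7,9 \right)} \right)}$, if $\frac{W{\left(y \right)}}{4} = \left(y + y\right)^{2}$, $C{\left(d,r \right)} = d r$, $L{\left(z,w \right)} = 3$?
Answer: $63793$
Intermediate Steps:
$W{\left(y \right)} = 16 y^{2}$ ($W{\left(y \right)} = 4 \left(y + y\right)^{2} = 4 \left(2 y\right)^{2} = 4 \cdot 4 y^{2} = 16 y^{2}$)
$\left(L{\left(-5,5 \right)} - 20\right)^{2} + W{\left(C{\left(-7,9 \right)} \right)} = \left(3 - 20\right)^{2} + 16 \left(\left(-7\right) 9\right)^{2} = \left(-17\right)^{2} + 16 \left(-63\right)^{2} = 289 + 16 \cdot 3969 = 289 + 63504 = 63793$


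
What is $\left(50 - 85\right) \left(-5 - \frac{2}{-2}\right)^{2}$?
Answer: $-560$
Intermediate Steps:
$\left(50 - 85\right) \left(-5 - \frac{2}{-2}\right)^{2} = - 35 \left(-5 - -1\right)^{2} = - 35 \left(-5 + 1\right)^{2} = - 35 \left(-4\right)^{2} = \left(-35\right) 16 = -560$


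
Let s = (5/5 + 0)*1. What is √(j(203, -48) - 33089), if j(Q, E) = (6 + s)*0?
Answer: I*√33089 ≈ 181.9*I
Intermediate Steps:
s = 1 (s = (5*(⅕) + 0)*1 = (1 + 0)*1 = 1*1 = 1)
j(Q, E) = 0 (j(Q, E) = (6 + 1)*0 = 7*0 = 0)
√(j(203, -48) - 33089) = √(0 - 33089) = √(-33089) = I*√33089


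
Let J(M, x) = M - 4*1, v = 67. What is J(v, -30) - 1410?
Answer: -1347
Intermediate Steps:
J(M, x) = -4 + M (J(M, x) = M - 4 = -4 + M)
J(v, -30) - 1410 = (-4 + 67) - 1410 = 63 - 1410 = -1347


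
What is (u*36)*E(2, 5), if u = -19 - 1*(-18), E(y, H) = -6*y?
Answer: 432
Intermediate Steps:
u = -1 (u = -19 + 18 = -1)
(u*36)*E(2, 5) = (-1*36)*(-6*2) = -36*(-12) = 432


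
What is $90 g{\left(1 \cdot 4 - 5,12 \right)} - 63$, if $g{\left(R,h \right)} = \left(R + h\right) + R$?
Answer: $837$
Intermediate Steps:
$g{\left(R,h \right)} = h + 2 R$
$90 g{\left(1 \cdot 4 - 5,12 \right)} - 63 = 90 \left(12 + 2 \left(1 \cdot 4 - 5\right)\right) - 63 = 90 \left(12 + 2 \left(4 - 5\right)\right) - 63 = 90 \left(12 + 2 \left(-1\right)\right) - 63 = 90 \left(12 - 2\right) - 63 = 90 \cdot 10 - 63 = 900 - 63 = 837$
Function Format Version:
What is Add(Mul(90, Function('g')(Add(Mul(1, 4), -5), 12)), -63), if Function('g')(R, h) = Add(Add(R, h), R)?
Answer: 837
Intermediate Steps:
Function('g')(R, h) = Add(h, Mul(2, R))
Add(Mul(90, Function('g')(Add(Mul(1, 4), -5), 12)), -63) = Add(Mul(90, Add(12, Mul(2, Add(Mul(1, 4), -5)))), -63) = Add(Mul(90, Add(12, Mul(2, Add(4, -5)))), -63) = Add(Mul(90, Add(12, Mul(2, -1))), -63) = Add(Mul(90, Add(12, -2)), -63) = Add(Mul(90, 10), -63) = Add(900, -63) = 837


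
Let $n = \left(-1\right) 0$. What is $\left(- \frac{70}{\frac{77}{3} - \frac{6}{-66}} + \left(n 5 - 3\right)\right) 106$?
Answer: $- \frac{51516}{85} \approx -606.07$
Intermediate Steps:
$n = 0$
$\left(- \frac{70}{\frac{77}{3} - \frac{6}{-66}} + \left(n 5 - 3\right)\right) 106 = \left(- \frac{70}{\frac{77}{3} - \frac{6}{-66}} + \left(0 \cdot 5 - 3\right)\right) 106 = \left(- \frac{70}{77 \cdot \frac{1}{3} - - \frac{1}{11}} + \left(0 - 3\right)\right) 106 = \left(- \frac{70}{\frac{77}{3} + \frac{1}{11}} - 3\right) 106 = \left(- \frac{70}{\frac{850}{33}} - 3\right) 106 = \left(\left(-70\right) \frac{33}{850} - 3\right) 106 = \left(- \frac{231}{85} - 3\right) 106 = \left(- \frac{486}{85}\right) 106 = - \frac{51516}{85}$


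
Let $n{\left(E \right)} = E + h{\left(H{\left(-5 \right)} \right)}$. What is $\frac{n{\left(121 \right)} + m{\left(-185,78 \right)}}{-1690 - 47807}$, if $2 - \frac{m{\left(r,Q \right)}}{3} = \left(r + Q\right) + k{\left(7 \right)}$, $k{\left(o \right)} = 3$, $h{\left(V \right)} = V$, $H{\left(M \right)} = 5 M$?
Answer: $- \frac{138}{16499} \approx -0.0083641$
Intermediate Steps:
$m{\left(r,Q \right)} = -3 - 3 Q - 3 r$ ($m{\left(r,Q \right)} = 6 - 3 \left(\left(r + Q\right) + 3\right) = 6 - 3 \left(\left(Q + r\right) + 3\right) = 6 - 3 \left(3 + Q + r\right) = 6 - \left(9 + 3 Q + 3 r\right) = -3 - 3 Q - 3 r$)
$n{\left(E \right)} = -25 + E$ ($n{\left(E \right)} = E + 5 \left(-5\right) = E - 25 = -25 + E$)
$\frac{n{\left(121 \right)} + m{\left(-185,78 \right)}}{-1690 - 47807} = \frac{\left(-25 + 121\right) - -318}{-1690 - 47807} = \frac{96 - -318}{-49497} = \left(96 + 318\right) \left(- \frac{1}{49497}\right) = 414 \left(- \frac{1}{49497}\right) = - \frac{138}{16499}$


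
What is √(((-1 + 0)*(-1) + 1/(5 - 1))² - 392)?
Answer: I*√6247/4 ≈ 19.759*I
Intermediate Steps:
√(((-1 + 0)*(-1) + 1/(5 - 1))² - 392) = √((-1*(-1) + 1/4)² - 392) = √((1 + ¼)² - 392) = √((5/4)² - 392) = √(25/16 - 392) = √(-6247/16) = I*√6247/4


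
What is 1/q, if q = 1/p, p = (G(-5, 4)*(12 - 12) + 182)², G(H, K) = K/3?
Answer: 33124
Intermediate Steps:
G(H, K) = K/3 (G(H, K) = K*(⅓) = K/3)
p = 33124 (p = (((⅓)*4)*(12 - 12) + 182)² = ((4/3)*0 + 182)² = (0 + 182)² = 182² = 33124)
q = 1/33124 ≈ 3.0190e-5
1/q = 1/(1/33124) = 33124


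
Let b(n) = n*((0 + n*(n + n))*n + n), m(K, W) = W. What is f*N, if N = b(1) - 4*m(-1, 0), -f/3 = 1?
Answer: -9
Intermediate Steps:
f = -3 (f = -3*1 = -3)
b(n) = n*(n + 2*n**3) (b(n) = n*((0 + n*(2*n))*n + n) = n*((0 + 2*n**2)*n + n) = n*((2*n**2)*n + n) = n*(2*n**3 + n) = n*(n + 2*n**3))
N = 3 (N = (1**2 + 2*1**4) - 4*0 = (1 + 2*1) + 0 = (1 + 2) + 0 = 3 + 0 = 3)
f*N = -3*3 = -9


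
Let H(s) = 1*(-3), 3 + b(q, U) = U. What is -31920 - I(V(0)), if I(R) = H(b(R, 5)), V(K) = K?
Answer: -31917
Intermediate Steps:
b(q, U) = -3 + U
H(s) = -3
I(R) = -3
-31920 - I(V(0)) = -31920 - 1*(-3) = -31920 + 3 = -31917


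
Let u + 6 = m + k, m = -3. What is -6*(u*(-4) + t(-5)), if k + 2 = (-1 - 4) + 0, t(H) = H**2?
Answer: -534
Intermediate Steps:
k = -7 (k = -2 + ((-1 - 4) + 0) = -2 + (-5 + 0) = -2 - 5 = -7)
u = -16 (u = -6 + (-3 - 7) = -6 - 10 = -16)
-6*(u*(-4) + t(-5)) = -6*(-16*(-4) + (-5)**2) = -6*(64 + 25) = -6*89 = -534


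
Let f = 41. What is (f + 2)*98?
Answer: 4214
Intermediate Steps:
(f + 2)*98 = (41 + 2)*98 = 43*98 = 4214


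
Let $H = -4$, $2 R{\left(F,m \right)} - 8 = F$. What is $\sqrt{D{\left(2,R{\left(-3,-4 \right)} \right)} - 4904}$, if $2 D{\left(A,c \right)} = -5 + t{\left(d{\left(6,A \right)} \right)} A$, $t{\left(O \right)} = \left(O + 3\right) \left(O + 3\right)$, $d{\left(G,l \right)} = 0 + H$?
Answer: $\frac{i \sqrt{19622}}{2} \approx 70.039 i$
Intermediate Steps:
$R{\left(F,m \right)} = 4 + \frac{F}{2}$
$d{\left(G,l \right)} = -4$ ($d{\left(G,l \right)} = 0 - 4 = -4$)
$t{\left(O \right)} = \left(3 + O\right)^{2}$ ($t{\left(O \right)} = \left(3 + O\right) \left(3 + O\right) = \left(3 + O\right)^{2}$)
$D{\left(A,c \right)} = - \frac{5}{2} + \frac{A}{2}$ ($D{\left(A,c \right)} = \frac{-5 + \left(3 - 4\right)^{2} A}{2} = \frac{-5 + \left(-1\right)^{2} A}{2} = \frac{-5 + 1 A}{2} = \frac{-5 + A}{2} = - \frac{5}{2} + \frac{A}{2}$)
$\sqrt{D{\left(2,R{\left(-3,-4 \right)} \right)} - 4904} = \sqrt{\left(- \frac{5}{2} + \frac{1}{2} \cdot 2\right) - 4904} = \sqrt{\left(- \frac{5}{2} + 1\right) - 4904} = \sqrt{- \frac{3}{2} - 4904} = \sqrt{- \frac{9811}{2}} = \frac{i \sqrt{19622}}{2}$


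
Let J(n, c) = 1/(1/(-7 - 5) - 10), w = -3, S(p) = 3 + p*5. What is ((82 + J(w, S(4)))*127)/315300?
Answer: 125857/3815130 ≈ 0.032989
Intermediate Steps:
S(p) = 3 + 5*p
J(n, c) = -12/121 (J(n, c) = 1/(1/(-12) - 10) = 1/(-1/12 - 10) = 1/(-121/12) = -12/121)
((82 + J(w, S(4)))*127)/315300 = ((82 - 12/121)*127)/315300 = ((9910/121)*127)*(1/315300) = (1258570/121)*(1/315300) = 125857/3815130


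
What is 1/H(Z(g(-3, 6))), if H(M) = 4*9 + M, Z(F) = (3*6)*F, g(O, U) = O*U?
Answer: -1/288 ≈ -0.0034722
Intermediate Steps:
Z(F) = 18*F
H(M) = 36 + M
1/H(Z(g(-3, 6))) = 1/(36 + 18*(-3*6)) = 1/(36 + 18*(-18)) = 1/(36 - 324) = 1/(-288) = -1/288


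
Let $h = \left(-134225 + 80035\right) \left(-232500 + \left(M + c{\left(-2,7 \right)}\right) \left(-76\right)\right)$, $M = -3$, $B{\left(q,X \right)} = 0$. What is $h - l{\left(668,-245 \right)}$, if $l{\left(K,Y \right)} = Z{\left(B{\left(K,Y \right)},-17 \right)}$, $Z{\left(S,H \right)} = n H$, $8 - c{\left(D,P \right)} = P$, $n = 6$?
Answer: $12590938222$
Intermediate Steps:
$c{\left(D,P \right)} = 8 - P$
$Z{\left(S,H \right)} = 6 H$
$l{\left(K,Y \right)} = -102$ ($l{\left(K,Y \right)} = 6 \left(-17\right) = -102$)
$h = 12590938120$ ($h = \left(-134225 + 80035\right) \left(-232500 + \left(-3 + \left(8 - 7\right)\right) \left(-76\right)\right) = - 54190 \left(-232500 + \left(-3 + \left(8 - 7\right)\right) \left(-76\right)\right) = - 54190 \left(-232500 + \left(-3 + 1\right) \left(-76\right)\right) = - 54190 \left(-232500 - -152\right) = - 54190 \left(-232500 + 152\right) = \left(-54190\right) \left(-232348\right) = 12590938120$)
$h - l{\left(668,-245 \right)} = 12590938120 - -102 = 12590938120 + 102 = 12590938222$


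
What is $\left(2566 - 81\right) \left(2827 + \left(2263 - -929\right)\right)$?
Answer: $14957215$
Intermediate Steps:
$\left(2566 - 81\right) \left(2827 + \left(2263 - -929\right)\right) = 2485 \left(2827 + \left(2263 + 929\right)\right) = 2485 \left(2827 + 3192\right) = 2485 \cdot 6019 = 14957215$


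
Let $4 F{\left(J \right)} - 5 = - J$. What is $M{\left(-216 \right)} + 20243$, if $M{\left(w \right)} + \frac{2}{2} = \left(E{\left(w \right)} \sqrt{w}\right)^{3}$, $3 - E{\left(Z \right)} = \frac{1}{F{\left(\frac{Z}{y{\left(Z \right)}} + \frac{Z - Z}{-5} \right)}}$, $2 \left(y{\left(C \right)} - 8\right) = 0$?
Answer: $20242 - \frac{985527 i \sqrt{6}}{32} \approx 20242.0 - 75439.0 i$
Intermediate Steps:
$y{\left(C \right)} = 8$ ($y{\left(C \right)} = 8 + \frac{1}{2} \cdot 0 = 8 + 0 = 8$)
$F{\left(J \right)} = \frac{5}{4} - \frac{J}{4}$ ($F{\left(J \right)} = \frac{5}{4} + \frac{\left(-1\right) J}{4} = \frac{5}{4} - \frac{J}{4}$)
$E{\left(Z \right)} = 3 - \frac{1}{\frac{5}{4} - \frac{Z}{32}}$ ($E{\left(Z \right)} = 3 - \frac{1}{\frac{5}{4} - \frac{\frac{Z}{8} + \frac{Z - Z}{-5}}{4}} = 3 - \frac{1}{\frac{5}{4} - \frac{Z \frac{1}{8} + 0 \left(- \frac{1}{5}\right)}{4}} = 3 - \frac{1}{\frac{5}{4} - \frac{\frac{Z}{8} + 0}{4}} = 3 - \frac{1}{\frac{5}{4} - \frac{\frac{1}{8} Z}{4}} = 3 - \frac{1}{\frac{5}{4} - \frac{Z}{32}}$)
$M{\left(w \right)} = -1 + \frac{w^{\frac{3}{2}} \left(-88 + 3 w\right)^{3}}{\left(-40 + w\right)^{3}}$ ($M{\left(w \right)} = -1 + \left(\frac{-88 + 3 w}{-40 + w} \sqrt{w}\right)^{3} = -1 + \left(\frac{\sqrt{w} \left(-88 + 3 w\right)}{-40 + w}\right)^{3} = -1 + \frac{w^{\frac{3}{2}} \left(-88 + 3 w\right)^{3}}{\left(-40 + w\right)^{3}}$)
$M{\left(-216 \right)} + 20243 = \left(-1 + \frac{\left(-216\right)^{\frac{3}{2}} \left(-88 + 3 \left(-216\right)\right)^{3}}{\left(-40 - 216\right)^{3}}\right) + 20243 = \left(-1 + \frac{- 1296 i \sqrt{6} \left(-88 - 648\right)^{3}}{-16777216}\right) + 20243 = \left(-1 + - 1296 i \sqrt{6} \left(-736\right)^{3} \left(- \frac{1}{16777216}\right)\right) + 20243 = \left(-1 + - 1296 i \sqrt{6} \left(-398688256\right) \left(- \frac{1}{16777216}\right)\right) + 20243 = \left(-1 - \frac{985527 i \sqrt{6}}{32}\right) + 20243 = 20242 - \frac{985527 i \sqrt{6}}{32}$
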